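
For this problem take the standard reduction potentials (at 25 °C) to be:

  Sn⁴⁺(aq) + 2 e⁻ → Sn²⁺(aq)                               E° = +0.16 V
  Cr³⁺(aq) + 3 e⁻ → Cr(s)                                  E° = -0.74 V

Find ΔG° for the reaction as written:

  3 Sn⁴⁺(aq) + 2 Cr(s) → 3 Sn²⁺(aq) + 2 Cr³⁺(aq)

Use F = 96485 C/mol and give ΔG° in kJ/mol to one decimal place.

As written, Sn⁴⁺/Sn²⁺ is reduced (cathode) and Cr³⁺/Cr is oxidised (anode), so E°cell = (+0.16) − (-0.74) = +0.90 V.
Balancing electrons gives n = 6.
ΔG° = −nFE° = −(6)(96485)(+0.90) = -521,019 J = -521.0 kJ/mol.

-521.0 kJ/mol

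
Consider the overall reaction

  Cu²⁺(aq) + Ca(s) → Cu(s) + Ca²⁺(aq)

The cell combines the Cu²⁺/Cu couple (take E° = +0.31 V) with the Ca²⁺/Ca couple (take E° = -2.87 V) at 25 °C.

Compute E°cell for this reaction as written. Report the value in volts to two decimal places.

The Cu²⁺/Cu couple has the higher reduction potential, so it is the cathode; Ca²⁺/Ca is oxidised at the anode.
E°cell = E°(cathode) − E°(anode) = (+0.31) − (-2.87) = +3.18 V.
Since E°cell > 0, the reaction is spontaneous under standard conditions.

+3.18 V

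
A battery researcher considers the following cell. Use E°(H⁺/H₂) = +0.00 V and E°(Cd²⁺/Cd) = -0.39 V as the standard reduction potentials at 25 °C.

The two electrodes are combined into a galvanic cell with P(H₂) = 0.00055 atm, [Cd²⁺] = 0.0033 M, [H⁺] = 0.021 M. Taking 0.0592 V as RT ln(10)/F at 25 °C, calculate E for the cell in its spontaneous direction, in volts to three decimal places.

+0.461 V

H⁺/H₂ is the cathode (higher E°), Cd²⁺/Cd the anode: E°cell = +0.00 − (-0.39) = +0.39 V, n = 2.
Overall: 2 H⁺(aq) + Cd(s) → H₂(g) + Cd²⁺(aq)
Q = P(H₂)·[Cd²⁺] / ([H⁺]^2); log Q = -2.386.
E = E° − (0.0592/n) log Q = +0.39 − (0.0592/2)(-2.386) = +0.461 V.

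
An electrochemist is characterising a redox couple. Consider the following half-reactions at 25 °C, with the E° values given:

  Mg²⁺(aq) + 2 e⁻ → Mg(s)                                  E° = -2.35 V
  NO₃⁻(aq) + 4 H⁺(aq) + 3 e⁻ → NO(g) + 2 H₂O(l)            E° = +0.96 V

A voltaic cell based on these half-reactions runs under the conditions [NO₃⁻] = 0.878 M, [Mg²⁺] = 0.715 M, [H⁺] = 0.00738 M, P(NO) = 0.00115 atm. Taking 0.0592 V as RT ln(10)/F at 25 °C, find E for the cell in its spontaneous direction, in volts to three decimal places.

+3.203 V

NO₃⁻/NO is the cathode (higher E°), Mg²⁺/Mg the anode: E°cell = +0.96 − (-2.35) = +3.31 V, n = 6.
Overall: 2 NO₃⁻(aq) + 8 H⁺(aq) + 3 Mg(s) → 2 NO(g) + 4 H₂O(l) + 3 Mg²⁺(aq)
Q = P(NO)^2·[Mg²⁺]^3 / ([NO₃⁻]^2·[H⁺]^8); log Q = 10.853.
E = E° − (0.0592/n) log Q = +3.31 − (0.0592/6)(10.853) = +3.203 V.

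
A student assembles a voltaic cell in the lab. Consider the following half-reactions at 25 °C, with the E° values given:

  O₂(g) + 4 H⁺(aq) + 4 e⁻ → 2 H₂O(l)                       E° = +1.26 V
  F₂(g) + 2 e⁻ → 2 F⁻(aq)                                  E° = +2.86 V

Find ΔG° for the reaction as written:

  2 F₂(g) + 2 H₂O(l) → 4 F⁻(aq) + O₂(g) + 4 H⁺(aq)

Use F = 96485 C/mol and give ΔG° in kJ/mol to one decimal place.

-617.5 kJ/mol

As written, F₂/F⁻ is reduced (cathode) and O₂/H₂O is oxidised (anode), so E°cell = (+2.86) − (+1.26) = +1.60 V.
Balancing electrons gives n = 4.
ΔG° = −nFE° = −(4)(96485)(+1.60) = -617,504 J = -617.5 kJ/mol.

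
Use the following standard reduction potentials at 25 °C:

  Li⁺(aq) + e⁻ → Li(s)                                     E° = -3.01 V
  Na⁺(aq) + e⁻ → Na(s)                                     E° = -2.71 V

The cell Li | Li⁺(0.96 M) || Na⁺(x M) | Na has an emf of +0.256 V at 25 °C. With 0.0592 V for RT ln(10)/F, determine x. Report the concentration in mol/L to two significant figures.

Na⁺/Na is the cathode, Li⁺/Li the anode: E°cell = +0.30 V, n = 1.
Overall reaction: Na⁺(aq) + Li(s) → Na(s) + Li⁺(aq); Q = [Li⁺]^1/[Na⁺]^1.
From E = E° − (0.0592/n) log Q: log Q = (E° − E)·n/0.0592 = (+0.30 − (+0.256))·1/0.0592 = 0.7432.
So 1·log[Na⁺] = 1·log(0.96) − log Q = -0.0177 − (0.7432) = -0.7609; [Na⁺] = 10^(-0.7609) ≈ 0.17 M.

0.17 M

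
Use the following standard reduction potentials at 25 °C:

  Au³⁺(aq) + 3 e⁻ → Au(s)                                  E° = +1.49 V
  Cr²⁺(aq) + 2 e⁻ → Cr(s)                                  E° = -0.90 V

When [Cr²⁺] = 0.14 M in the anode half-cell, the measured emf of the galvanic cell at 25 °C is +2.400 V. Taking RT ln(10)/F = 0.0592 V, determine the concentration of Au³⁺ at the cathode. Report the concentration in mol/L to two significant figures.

Au³⁺/Au is the cathode, Cr²⁺/Cr the anode: E°cell = +2.39 V, n = 6.
Overall reaction: 2 Au³⁺(aq) + 3 Cr(s) → 2 Au(s) + 3 Cr²⁺(aq); Q = [Cr²⁺]^3/[Au³⁺]^2.
From E = E° − (0.0592/n) log Q: log Q = (E° − E)·n/0.0592 = (+2.39 − (+2.400))·6/0.0592 = -1.0135.
So 2·log[Au³⁺] = 3·log(0.14) − log Q = -2.5616 − (-1.0135) = -1.5481; log[Au³⁺] = -1.5481 / 2 = -0.7741; [Au³⁺] = 10^(-0.7741) ≈ 0.17 M.

0.17 M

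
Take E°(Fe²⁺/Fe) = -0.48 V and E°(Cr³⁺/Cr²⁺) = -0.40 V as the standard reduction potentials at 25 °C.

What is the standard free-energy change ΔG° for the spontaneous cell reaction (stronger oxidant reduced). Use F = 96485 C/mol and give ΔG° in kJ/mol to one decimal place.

Cr³⁺/Cr²⁺ (E° = -0.40 V) is the cathode; Fe²⁺/Fe (E° = -0.48 V) is the anode, so E°cell = +0.08 V.
Balancing electrons gives n = 2 (lcm of 1 and 2).
ΔG° = −nFE° = −(2)(96485)(+0.08) = -15,438 J = -15.4 kJ/mol.

-15.4 kJ/mol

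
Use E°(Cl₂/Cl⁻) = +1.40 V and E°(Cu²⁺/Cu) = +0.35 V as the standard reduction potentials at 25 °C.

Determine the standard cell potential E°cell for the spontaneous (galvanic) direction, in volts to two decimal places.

The Cl₂/Cl⁻ couple has the higher reduction potential, so it is the cathode; Cu²⁺/Cu is oxidised at the anode.
E°cell = E°(cathode) − E°(anode) = (+1.40) − (+0.35) = +1.05 V.
Since E°cell > 0, the reaction is spontaneous under standard conditions.

+1.05 V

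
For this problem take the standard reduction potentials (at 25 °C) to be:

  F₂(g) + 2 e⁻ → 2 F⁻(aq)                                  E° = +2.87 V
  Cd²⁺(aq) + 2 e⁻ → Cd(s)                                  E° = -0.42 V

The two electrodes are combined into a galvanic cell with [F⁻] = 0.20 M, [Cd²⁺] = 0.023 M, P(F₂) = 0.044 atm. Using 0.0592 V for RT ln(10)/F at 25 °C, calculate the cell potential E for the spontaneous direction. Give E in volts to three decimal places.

F₂/F⁻ is the cathode (higher E°), Cd²⁺/Cd the anode: E°cell = +2.87 − (-0.42) = +3.29 V, n = 2.
Overall: F₂(g) + Cd(s) → 2 F⁻(aq) + Cd²⁺(aq)
Q = [F⁻]^2·[Cd²⁺] / (P(F₂)); log Q = -1.680.
E = E° − (0.0592/n) log Q = +3.29 − (0.0592/2)(-1.680) = +3.340 V.

+3.340 V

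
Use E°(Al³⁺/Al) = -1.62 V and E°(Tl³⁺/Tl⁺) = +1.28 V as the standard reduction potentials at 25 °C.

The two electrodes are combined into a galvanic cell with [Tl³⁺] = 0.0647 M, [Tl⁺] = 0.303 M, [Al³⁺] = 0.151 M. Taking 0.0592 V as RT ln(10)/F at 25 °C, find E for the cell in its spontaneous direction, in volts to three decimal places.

Tl³⁺/Tl⁺ is the cathode (higher E°), Al³⁺/Al the anode: E°cell = +1.28 − (-1.62) = +2.90 V, n = 6.
Overall: 3 Tl³⁺(aq) + 2 Al(s) → 3 Tl⁺(aq) + 2 Al³⁺(aq)
Q = [Tl⁺]^3·[Al³⁺]^2 / ([Tl³⁺]^3); log Q = 0.370.
E = E° − (0.0592/n) log Q = +2.90 − (0.0592/6)(0.370) = +2.896 V.

+2.896 V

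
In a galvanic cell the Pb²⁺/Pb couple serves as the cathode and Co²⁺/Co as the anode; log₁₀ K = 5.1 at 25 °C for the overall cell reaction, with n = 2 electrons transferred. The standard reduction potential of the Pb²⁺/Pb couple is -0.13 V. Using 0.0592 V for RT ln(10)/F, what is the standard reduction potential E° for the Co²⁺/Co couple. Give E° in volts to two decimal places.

-0.28 V

E°cell = (0.0592/n)·log K = (0.0592/2)(5.1) = +0.151 V.
Since Pb²⁺/Pb is the cathode and Co²⁺/Co the anode, E°cell = E°(Pb²⁺/Pb) − E°(Co²⁺/Co).
So E°(Co²⁺/Co) = E°(Pb²⁺/Pb) − E°cell = (-0.13) − (+0.151) = -0.28 V.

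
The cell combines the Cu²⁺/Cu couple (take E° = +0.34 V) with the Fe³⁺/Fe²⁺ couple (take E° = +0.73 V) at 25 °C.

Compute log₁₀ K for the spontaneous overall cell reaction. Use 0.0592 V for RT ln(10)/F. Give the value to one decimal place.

13.2

Cathode: Fe³⁺/Fe²⁺; anode: Cu²⁺/Cu. E°cell = +0.39 V, n = 2.
log K = nE°cell / 0.0592 = (2)(+0.39) / 0.0592 = 13.2.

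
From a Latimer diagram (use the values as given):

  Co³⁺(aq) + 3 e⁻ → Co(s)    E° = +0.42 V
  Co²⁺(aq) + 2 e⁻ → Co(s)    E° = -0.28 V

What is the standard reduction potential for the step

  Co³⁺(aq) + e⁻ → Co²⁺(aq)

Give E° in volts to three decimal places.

Sequential free energies add, so n₃E°₃ = n₁E°₁ + n₂E°₂.
With n₃ = 3, and the known step contributing 2×(-0.28) V, the unknown satisfies 1·E° = 3×(+0.42) − 2×(-0.28) = +1.820.
E° = +1.820 / 1 = +1.820 V.

+1.820 V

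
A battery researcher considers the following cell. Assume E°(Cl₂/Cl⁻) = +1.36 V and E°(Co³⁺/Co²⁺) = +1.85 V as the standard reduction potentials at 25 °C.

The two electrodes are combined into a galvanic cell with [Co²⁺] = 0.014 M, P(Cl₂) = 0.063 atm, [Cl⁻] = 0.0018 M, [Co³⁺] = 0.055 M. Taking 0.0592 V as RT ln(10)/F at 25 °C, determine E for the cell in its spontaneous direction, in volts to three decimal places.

+0.398 V

Co³⁺/Co²⁺ is the cathode (higher E°), Cl₂/Cl⁻ the anode: E°cell = +1.85 − (+1.36) = +0.49 V, n = 2.
Overall: 2 Co³⁺(aq) + 2 Cl⁻(aq) → 2 Co²⁺(aq) + Cl₂(g)
Q = [Co²⁺]^2·P(Cl₂) / ([Co³⁺]^2·[Cl⁻]^2); log Q = 3.100.
E = E° − (0.0592/n) log Q = +0.49 − (0.0592/2)(3.100) = +0.398 V.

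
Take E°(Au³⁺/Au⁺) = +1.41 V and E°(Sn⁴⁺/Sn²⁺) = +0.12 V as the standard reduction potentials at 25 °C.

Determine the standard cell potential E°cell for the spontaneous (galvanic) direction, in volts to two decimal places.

The Au³⁺/Au⁺ couple has the higher reduction potential, so it is the cathode; Sn⁴⁺/Sn²⁺ is oxidised at the anode.
E°cell = E°(cathode) − E°(anode) = (+1.41) − (+0.12) = +1.29 V.

+1.29 V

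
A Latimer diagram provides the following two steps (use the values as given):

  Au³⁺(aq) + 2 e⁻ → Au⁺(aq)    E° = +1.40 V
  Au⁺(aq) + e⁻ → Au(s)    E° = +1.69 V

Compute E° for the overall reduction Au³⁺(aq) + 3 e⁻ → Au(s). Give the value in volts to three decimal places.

Since ΔG° = −nFE° is additive over sequential reductions, n₃E°₃ = n₁E°₁ + n₂E°₂.
E°₃ = (2×+1.40 + 1×+1.69) / 3 = (+4.490) / 3 = +1.497 V.

+1.497 V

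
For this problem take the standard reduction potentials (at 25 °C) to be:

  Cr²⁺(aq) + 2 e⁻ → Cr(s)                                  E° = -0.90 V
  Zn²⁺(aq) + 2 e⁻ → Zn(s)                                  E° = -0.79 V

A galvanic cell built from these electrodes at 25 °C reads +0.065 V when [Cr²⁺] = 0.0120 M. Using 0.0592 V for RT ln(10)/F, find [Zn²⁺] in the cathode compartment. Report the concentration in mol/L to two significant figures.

Zn²⁺/Zn is the cathode, Cr²⁺/Cr the anode: E°cell = +0.11 V, n = 2.
Overall reaction: Zn²⁺(aq) + Cr(s) → Zn(s) + Cr²⁺(aq); Q = [Cr²⁺]^1/[Zn²⁺]^1.
From E = E° − (0.0592/n) log Q: log Q = (E° − E)·n/0.0592 = (+0.11 − (+0.065))·2/0.0592 = 1.5203.
So 1·log[Zn²⁺] = 1·log(0.012) − log Q = -1.9208 − (1.5203) = -3.4411; [Zn²⁺] = 10^(-3.4411) ≈ 0.00036 M.

0.00036 M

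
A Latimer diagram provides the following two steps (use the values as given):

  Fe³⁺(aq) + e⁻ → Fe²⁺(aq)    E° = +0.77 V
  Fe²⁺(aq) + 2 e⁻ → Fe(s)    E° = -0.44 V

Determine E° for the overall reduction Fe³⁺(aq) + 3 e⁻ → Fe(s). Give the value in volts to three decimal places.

Standard free energies of sequential steps add: ΔG°₃ = ΔG°₁ + ΔG°₂, so n₃E°₃ = n₁E°₁ + n₂E°₂.
E°₃ = (1×+0.77 + 2×-0.44) / 3 = (-0.110) / 3 = -0.037 V.

-0.037 V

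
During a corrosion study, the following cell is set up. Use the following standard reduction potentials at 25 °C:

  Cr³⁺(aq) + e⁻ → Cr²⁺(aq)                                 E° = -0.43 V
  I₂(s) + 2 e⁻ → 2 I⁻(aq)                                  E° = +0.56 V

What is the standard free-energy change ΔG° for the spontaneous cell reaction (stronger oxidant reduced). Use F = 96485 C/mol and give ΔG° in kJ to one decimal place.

-191.0 kJ

I₂/I⁻ (E° = +0.56 V) is the cathode; Cr³⁺/Cr²⁺ (E° = -0.43 V) is the anode, so E°cell = +0.99 V.
Balancing electrons gives n = 2 (lcm of 2 and 1).
ΔG° = −nFE° = −(2)(96485)(+0.99) = -191,040 J = -191.0 kJ.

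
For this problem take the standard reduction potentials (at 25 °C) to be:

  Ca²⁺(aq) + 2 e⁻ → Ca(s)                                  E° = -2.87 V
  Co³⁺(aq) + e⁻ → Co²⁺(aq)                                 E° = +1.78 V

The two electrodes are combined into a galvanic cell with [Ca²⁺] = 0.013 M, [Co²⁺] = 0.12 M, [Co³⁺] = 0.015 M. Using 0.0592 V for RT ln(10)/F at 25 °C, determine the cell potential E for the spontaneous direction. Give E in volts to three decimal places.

+4.652 V

Co³⁺/Co²⁺ is the cathode (higher E°), Ca²⁺/Ca the anode: E°cell = +1.78 − (-2.87) = +4.65 V, n = 2.
Overall: 2 Co³⁺(aq) + Ca(s) → 2 Co²⁺(aq) + Ca²⁺(aq)
Q = [Co²⁺]^2·[Ca²⁺] / ([Co³⁺]^2); log Q = -0.080.
E = E° − (0.0592/n) log Q = +4.65 − (0.0592/2)(-0.080) = +4.652 V.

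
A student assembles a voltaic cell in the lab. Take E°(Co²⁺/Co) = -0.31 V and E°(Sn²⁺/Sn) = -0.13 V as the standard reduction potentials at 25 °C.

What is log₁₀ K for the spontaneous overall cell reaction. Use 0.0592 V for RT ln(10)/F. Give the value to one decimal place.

Cathode: Sn²⁺/Sn; anode: Co²⁺/Co. E°cell = +0.18 V, n = 2.
log K = nE°cell / 0.0592 = (2)(+0.18) / 0.0592 = 6.1.

6.1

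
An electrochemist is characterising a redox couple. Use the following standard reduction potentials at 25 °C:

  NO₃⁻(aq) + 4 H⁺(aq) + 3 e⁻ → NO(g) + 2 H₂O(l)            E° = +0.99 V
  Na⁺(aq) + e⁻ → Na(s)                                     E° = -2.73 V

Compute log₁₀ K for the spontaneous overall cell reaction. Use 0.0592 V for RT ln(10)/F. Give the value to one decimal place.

188.5

Cathode: NO₃⁻/NO; anode: Na⁺/Na. E°cell = +3.72 V, n = 3.
log K = nE°cell / 0.0592 = (3)(+3.72) / 0.0592 = 188.5.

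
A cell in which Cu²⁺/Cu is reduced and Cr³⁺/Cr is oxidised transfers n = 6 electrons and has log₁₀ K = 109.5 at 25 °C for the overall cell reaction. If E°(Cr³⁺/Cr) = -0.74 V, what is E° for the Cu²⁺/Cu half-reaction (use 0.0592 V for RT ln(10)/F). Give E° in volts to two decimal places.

+0.34 V

E°cell = (0.0592/n)·log K = (0.0592/6)(109.5) = +1.080 V.
Since Cu²⁺/Cu is the cathode and Cr³⁺/Cr the anode, E°cell = E°(Cu²⁺/Cu) − E°(Cr³⁺/Cr).
So E°(Cu²⁺/Cu) = E°cell + E°(Cr³⁺/Cr) = +1.080 + (-0.74) = +0.34 V.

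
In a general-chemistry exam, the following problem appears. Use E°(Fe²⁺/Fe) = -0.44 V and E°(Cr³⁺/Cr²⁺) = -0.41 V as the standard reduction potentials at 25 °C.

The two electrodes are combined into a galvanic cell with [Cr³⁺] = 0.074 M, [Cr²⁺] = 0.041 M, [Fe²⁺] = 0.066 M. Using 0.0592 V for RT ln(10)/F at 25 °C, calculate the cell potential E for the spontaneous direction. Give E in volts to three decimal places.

Cr³⁺/Cr²⁺ is the cathode (higher E°), Fe²⁺/Fe the anode: E°cell = -0.41 − (-0.44) = +0.03 V, n = 2.
Overall: 2 Cr³⁺(aq) + Fe(s) → 2 Cr²⁺(aq) + Fe²⁺(aq)
Q = [Cr²⁺]^2·[Fe²⁺] / ([Cr³⁺]^2); log Q = -1.693.
E = E° − (0.0592/n) log Q = +0.03 − (0.0592/2)(-1.693) = +0.080 V.

+0.080 V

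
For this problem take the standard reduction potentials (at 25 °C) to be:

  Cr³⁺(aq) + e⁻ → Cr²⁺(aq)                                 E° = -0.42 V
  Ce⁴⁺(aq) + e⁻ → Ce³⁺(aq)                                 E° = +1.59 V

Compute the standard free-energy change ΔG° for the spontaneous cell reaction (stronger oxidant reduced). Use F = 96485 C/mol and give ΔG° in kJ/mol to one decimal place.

-193.9 kJ/mol

Ce⁴⁺/Ce³⁺ (E° = +1.59 V) is the cathode; Cr³⁺/Cr²⁺ (E° = -0.42 V) is the anode, so E°cell = +2.01 V.
Balancing electrons gives n = 1 (lcm of 1 and 1).
ΔG° = −nFE° = −(1)(96485)(+2.01) = -193,935 J = -193.9 kJ/mol.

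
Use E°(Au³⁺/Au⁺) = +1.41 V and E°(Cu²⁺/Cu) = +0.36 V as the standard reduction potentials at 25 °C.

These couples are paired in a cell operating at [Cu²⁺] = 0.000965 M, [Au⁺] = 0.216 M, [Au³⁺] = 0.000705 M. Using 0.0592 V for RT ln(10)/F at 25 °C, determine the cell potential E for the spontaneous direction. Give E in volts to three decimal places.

+1.066 V

Au³⁺/Au⁺ is the cathode (higher E°), Cu²⁺/Cu the anode: E°cell = +1.41 − (+0.36) = +1.05 V, n = 2.
Overall: Au³⁺(aq) + Cu(s) → Au⁺(aq) + Cu²⁺(aq)
Q = [Au⁺]·[Cu²⁺] / ([Au³⁺]); log Q = -0.529.
E = E° − (0.0592/n) log Q = +1.05 − (0.0592/2)(-0.529) = +1.066 V.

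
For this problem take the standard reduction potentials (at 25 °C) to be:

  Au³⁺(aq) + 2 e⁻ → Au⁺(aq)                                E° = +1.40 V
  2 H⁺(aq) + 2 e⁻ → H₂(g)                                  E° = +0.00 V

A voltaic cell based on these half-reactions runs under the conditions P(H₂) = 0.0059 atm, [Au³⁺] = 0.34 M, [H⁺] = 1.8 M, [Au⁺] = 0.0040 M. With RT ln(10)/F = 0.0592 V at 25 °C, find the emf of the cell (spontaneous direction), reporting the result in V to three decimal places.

+1.376 V

Au³⁺/Au⁺ is the cathode (higher E°), H⁺/H₂ the anode: E°cell = +1.40 − (+0.00) = +1.40 V, n = 2.
Overall: Au³⁺(aq) + H₂(g) → Au⁺(aq) + 2 H⁺(aq)
Q = [Au⁺]·[H⁺]^2 / ([Au³⁺]·P(H₂)); log Q = 0.810.
E = E° − (0.0592/n) log Q = +1.40 − (0.0592/2)(0.810) = +1.376 V.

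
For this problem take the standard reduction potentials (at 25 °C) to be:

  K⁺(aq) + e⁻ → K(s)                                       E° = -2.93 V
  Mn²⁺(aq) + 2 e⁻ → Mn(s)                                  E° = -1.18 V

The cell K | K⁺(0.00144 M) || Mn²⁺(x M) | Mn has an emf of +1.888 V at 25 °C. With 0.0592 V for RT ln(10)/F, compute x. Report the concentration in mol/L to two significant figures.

Mn²⁺/Mn is the cathode, K⁺/K the anode: E°cell = +1.75 V, n = 2.
Overall reaction: Mn²⁺(aq) + 2 K(s) → Mn(s) + 2 K⁺(aq); Q = [K⁺]^2/[Mn²⁺]^1.
From E = E° − (0.0592/n) log Q: log Q = (E° − E)·n/0.0592 = (+1.75 − (+1.888))·2/0.0592 = -4.6622.
So 1·log[Mn²⁺] = 2·log(0.00144) − log Q = -5.6833 − (-4.6622) = -1.0211; [Mn²⁺] = 10^(-1.0211) ≈ 0.095 M.

0.095 M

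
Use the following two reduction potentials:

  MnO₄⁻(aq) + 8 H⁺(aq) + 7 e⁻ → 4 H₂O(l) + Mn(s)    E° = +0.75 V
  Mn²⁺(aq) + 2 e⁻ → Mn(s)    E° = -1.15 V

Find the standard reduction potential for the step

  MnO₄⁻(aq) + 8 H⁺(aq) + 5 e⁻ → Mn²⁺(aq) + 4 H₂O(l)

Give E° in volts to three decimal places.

+1.510 V

Sequential free energies add, so n₃E°₃ = n₁E°₁ + n₂E°₂.
With n₃ = 7, and the known step contributing 2×(-1.15) V, the unknown satisfies 5·E° = 7×(+0.75) − 2×(-1.15) = +7.550.
E° = +7.550 / 5 = +1.510 V.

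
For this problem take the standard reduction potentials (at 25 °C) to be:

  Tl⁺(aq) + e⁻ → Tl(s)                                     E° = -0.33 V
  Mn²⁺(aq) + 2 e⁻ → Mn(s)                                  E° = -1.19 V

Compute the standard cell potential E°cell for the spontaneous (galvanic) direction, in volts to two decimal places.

The Tl⁺/Tl couple has the higher reduction potential, so it is the cathode; Mn²⁺/Mn is oxidised at the anode.
E°cell = E°(cathode) − E°(anode) = (-0.33) − (-1.19) = +0.86 V.

+0.86 V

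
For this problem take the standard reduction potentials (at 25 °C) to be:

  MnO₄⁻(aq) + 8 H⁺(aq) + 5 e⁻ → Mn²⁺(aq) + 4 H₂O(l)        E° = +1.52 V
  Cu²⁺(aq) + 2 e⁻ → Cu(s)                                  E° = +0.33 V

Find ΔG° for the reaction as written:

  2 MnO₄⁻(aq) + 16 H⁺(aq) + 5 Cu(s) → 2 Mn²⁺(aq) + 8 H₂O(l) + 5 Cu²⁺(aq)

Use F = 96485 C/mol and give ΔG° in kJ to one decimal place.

As written, MnO₄⁻/Mn²⁺ is reduced (cathode) and Cu²⁺/Cu is oxidised (anode), so E°cell = (+1.52) − (+0.33) = +1.19 V.
Balancing electrons gives n = 10.
ΔG° = −nFE° = −(10)(96485)(+1.19) = -1,148,172 J = -1148.2 kJ.

-1148.2 kJ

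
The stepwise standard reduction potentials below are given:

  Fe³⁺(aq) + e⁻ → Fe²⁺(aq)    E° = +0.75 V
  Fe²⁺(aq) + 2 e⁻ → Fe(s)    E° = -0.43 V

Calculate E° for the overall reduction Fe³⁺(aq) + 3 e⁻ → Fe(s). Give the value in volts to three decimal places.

Adding the free-energy changes (−nFE°) of the two steps gives −n₃FE°₃ = −n₁FE°₁ − n₂FE°₂.
E°₃ = (1×+0.75 + 2×-0.43) / 3 = (-0.110) / 3 = -0.037 V.
Simply averaging or adding the two E° values would be wrong; the electron-weighted sum is required.

-0.037 V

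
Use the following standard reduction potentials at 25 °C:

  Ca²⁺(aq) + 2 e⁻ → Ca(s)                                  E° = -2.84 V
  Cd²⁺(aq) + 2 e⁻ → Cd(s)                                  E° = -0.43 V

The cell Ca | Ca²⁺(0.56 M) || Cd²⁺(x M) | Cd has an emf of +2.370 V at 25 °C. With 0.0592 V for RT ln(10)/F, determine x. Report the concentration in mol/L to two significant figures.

0.025 M

Cd²⁺/Cd is the cathode, Ca²⁺/Ca the anode: E°cell = +2.41 V, n = 2.
Overall reaction: Cd²⁺(aq) + Ca(s) → Cd(s) + Ca²⁺(aq); Q = [Ca²⁺]^1/[Cd²⁺]^1.
From E = E° − (0.0592/n) log Q: log Q = (E° − E)·n/0.0592 = (+2.41 − (+2.370))·2/0.0592 = 1.3514.
So 1·log[Cd²⁺] = 1·log(0.56) − log Q = -0.2518 − (1.3514) = -1.6032; [Cd²⁺] = 10^(-1.6032) ≈ 0.025 M.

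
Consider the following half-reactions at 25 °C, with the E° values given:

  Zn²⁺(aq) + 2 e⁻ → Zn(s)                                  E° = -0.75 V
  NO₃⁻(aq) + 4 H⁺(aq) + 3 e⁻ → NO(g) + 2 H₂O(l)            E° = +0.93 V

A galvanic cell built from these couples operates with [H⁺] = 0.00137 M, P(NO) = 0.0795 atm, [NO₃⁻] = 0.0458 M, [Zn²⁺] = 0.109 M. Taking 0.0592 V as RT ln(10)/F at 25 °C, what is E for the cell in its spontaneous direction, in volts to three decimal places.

+1.478 V

NO₃⁻/NO is the cathode (higher E°), Zn²⁺/Zn the anode: E°cell = +0.93 − (-0.75) = +1.68 V, n = 6.
Overall: 2 NO₃⁻(aq) + 8 H⁺(aq) + 3 Zn(s) → 2 NO(g) + 4 H₂O(l) + 3 Zn²⁺(aq)
Q = P(NO)^2·[Zn²⁺]^3 / ([NO₃⁻]^2·[H⁺]^8); log Q = 20.498.
E = E° − (0.0592/n) log Q = +1.68 − (0.0592/6)(20.498) = +1.478 V.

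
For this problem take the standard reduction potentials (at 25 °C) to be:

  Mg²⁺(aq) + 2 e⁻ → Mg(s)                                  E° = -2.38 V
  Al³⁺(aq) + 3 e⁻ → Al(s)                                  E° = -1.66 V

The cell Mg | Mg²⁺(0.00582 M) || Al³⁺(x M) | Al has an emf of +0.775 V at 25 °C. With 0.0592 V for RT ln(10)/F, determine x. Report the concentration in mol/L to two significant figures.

0.27 M

Al³⁺/Al is the cathode, Mg²⁺/Mg the anode: E°cell = +0.72 V, n = 6.
Overall reaction: 2 Al³⁺(aq) + 3 Mg(s) → 2 Al(s) + 3 Mg²⁺(aq); Q = [Mg²⁺]^3/[Al³⁺]^2.
From E = E° − (0.0592/n) log Q: log Q = (E° − E)·n/0.0592 = (+0.72 − (+0.775))·6/0.0592 = -5.5743.
So 2·log[Al³⁺] = 3·log(0.00582) − log Q = -6.7052 − (-5.5743) = -1.1309; log[Al³⁺] = -1.1309 / 2 = -0.5655; [Al³⁺] = 10^(-0.5655) ≈ 0.27 M.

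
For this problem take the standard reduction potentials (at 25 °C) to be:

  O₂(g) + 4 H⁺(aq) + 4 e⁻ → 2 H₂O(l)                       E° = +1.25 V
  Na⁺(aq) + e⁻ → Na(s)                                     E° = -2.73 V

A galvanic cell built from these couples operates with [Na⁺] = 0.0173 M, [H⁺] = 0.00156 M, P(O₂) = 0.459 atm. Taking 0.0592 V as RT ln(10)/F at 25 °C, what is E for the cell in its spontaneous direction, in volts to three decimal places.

+3.913 V

O₂/H₂O is the cathode (higher E°), Na⁺/Na the anode: E°cell = +1.25 − (-2.73) = +3.98 V, n = 4.
Overall: O₂(g) + 4 H⁺(aq) + 4 Na(s) → 2 H₂O(l) + 4 Na⁺(aq)
Q = [Na⁺]^4 / (P(O₂)·[H⁺]^4); log Q = 4.518.
E = E° − (0.0592/n) log Q = +3.98 − (0.0592/4)(4.518) = +3.913 V.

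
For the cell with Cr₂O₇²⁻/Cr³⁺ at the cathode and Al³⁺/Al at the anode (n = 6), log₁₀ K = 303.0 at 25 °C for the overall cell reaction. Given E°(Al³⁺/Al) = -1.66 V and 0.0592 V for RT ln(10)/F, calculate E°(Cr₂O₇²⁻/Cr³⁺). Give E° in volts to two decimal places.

E°cell = (0.0592/n)·log K = (0.0592/6)(303.0) = +2.990 V.
Since Cr₂O₇²⁻/Cr³⁺ is the cathode and Al³⁺/Al the anode, E°cell = E°(Cr₂O₇²⁻/Cr³⁺) − E°(Al³⁺/Al).
So E°(Cr₂O₇²⁻/Cr³⁺) = E°cell + E°(Al³⁺/Al) = +2.990 + (-1.66) = +1.33 V.

+1.33 V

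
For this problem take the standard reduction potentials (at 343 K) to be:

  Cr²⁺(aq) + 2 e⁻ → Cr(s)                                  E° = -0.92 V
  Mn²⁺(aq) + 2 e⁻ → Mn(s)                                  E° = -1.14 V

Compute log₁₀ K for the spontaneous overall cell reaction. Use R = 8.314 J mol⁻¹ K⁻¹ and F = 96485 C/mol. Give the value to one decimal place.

Cathode: Cr²⁺/Cr; anode: Mn²⁺/Mn. E°cell = (-0.92) − (-1.14) = +0.22 V, with n = 2.
ΔG° = −nFE° = −RT ln K, so ln K = nFE°/(RT) = (2)(96485)(+0.22) / ((8.314)(343)) = 14.887.
log₁₀ K = 14.887 / ln 10 = 6.5.

6.5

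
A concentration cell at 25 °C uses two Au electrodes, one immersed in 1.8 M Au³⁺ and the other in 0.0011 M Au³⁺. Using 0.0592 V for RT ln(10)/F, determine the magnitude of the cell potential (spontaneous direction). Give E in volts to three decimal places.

+0.063 V

For a concentration cell E°cell = 0. The 1.8 M side is the cathode (reduction is favoured where [Au³⁺] is higher).
With n = 3, E = −(0.0592/3) log([Au³⁺]ₐₙ/[Au³⁺]꜀ₐₜ) = −(0.0592/3) log(0.0011/1.8) = −(0.0592/3)(-3.214) = +0.063 V.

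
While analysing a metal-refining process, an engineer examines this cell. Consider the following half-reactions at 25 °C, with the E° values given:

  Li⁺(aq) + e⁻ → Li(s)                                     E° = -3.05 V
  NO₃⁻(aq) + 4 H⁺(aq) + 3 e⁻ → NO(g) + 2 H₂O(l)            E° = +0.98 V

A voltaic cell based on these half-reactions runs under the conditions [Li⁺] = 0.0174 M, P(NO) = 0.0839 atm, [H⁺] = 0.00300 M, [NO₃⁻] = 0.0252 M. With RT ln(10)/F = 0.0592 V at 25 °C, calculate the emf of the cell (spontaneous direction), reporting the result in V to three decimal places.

+3.925 V

NO₃⁻/NO is the cathode (higher E°), Li⁺/Li the anode: E°cell = +0.98 − (-3.05) = +4.03 V, n = 3.
Overall: NO₃⁻(aq) + 4 H⁺(aq) + 3 Li(s) → NO(g) + 2 H₂O(l) + 3 Li⁺(aq)
Q = P(NO)·[Li⁺]^3 / ([NO₃⁻]·[H⁺]^4); log Q = 5.336.
E = E° − (0.0592/n) log Q = +4.03 − (0.0592/3)(5.336) = +3.925 V.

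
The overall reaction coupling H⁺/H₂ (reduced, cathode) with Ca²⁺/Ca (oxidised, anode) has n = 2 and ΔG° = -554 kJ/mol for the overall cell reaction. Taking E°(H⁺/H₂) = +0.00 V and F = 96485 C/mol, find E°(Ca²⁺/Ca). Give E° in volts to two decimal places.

E°cell = −ΔG°/(nF) = −(-554×10³)/((2)(96485)) = +2.871 V.
Since H⁺/H₂ is the cathode and Ca²⁺/Ca the anode, E°cell = E°(H⁺/H₂) − E°(Ca²⁺/Ca).
So E°(Ca²⁺/Ca) = E°(H⁺/H₂) − E°cell = (+0.00) − (+2.871) = -2.87 V.

-2.87 V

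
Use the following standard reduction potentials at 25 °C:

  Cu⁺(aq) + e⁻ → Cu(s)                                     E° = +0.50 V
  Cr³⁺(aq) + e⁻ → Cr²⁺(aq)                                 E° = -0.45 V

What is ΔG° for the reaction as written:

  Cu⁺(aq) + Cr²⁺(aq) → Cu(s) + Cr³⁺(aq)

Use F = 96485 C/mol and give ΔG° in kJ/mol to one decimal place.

As written, Cu⁺/Cu is reduced (cathode) and Cr³⁺/Cr²⁺ is oxidised (anode), so E°cell = (+0.50) − (-0.45) = +0.95 V.
Balancing electrons gives n = 1.
ΔG° = −nFE° = −(1)(96485)(+0.95) = -91,661 J = -91.7 kJ/mol.

-91.7 kJ/mol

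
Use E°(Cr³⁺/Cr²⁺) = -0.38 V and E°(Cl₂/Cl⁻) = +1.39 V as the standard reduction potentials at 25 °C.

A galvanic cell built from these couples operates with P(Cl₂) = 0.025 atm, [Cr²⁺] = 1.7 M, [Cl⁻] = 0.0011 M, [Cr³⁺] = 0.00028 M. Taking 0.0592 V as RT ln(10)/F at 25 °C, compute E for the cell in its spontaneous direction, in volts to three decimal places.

+2.122 V

Cl₂/Cl⁻ is the cathode (higher E°), Cr³⁺/Cr²⁺ the anode: E°cell = +1.39 − (-0.38) = +1.77 V, n = 2.
Overall: Cl₂(g) + 2 Cr²⁺(aq) → 2 Cl⁻(aq) + 2 Cr³⁺(aq)
Q = [Cl⁻]^2·[Cr³⁺]^2 / (P(Cl₂)·[Cr²⁺]^2); log Q = -11.882.
E = E° − (0.0592/n) log Q = +1.77 − (0.0592/2)(-11.882) = +2.122 V.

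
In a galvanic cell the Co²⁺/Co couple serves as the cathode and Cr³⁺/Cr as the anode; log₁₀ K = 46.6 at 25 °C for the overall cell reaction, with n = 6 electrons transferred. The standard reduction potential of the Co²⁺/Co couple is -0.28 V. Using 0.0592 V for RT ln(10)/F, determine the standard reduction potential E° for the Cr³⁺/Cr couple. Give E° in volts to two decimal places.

E°cell = (0.0592/n)·log K = (0.0592/6)(46.6) = +0.460 V.
Since Co²⁺/Co is the cathode and Cr³⁺/Cr the anode, E°cell = E°(Co²⁺/Co) − E°(Cr³⁺/Cr).
So E°(Cr³⁺/Cr) = E°(Co²⁺/Co) − E°cell = (-0.28) − (+0.460) = -0.74 V.

-0.74 V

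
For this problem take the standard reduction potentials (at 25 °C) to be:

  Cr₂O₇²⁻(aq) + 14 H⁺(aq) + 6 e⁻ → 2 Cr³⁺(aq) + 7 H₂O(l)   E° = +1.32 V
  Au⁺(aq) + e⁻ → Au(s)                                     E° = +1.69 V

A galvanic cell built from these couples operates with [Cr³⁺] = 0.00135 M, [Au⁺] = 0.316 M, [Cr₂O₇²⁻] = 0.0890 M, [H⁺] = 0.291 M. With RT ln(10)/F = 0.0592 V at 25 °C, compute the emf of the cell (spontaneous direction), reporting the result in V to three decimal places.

Au⁺/Au is the cathode (higher E°), Cr₂O₇²⁻/Cr³⁺ the anode: E°cell = +1.69 − (+1.32) = +0.37 V, n = 6.
Overall: 6 Au⁺(aq) + 2 Cr³⁺(aq) + 7 H₂O(l) → 6 Au(s) + Cr₂O₇²⁻(aq) + 14 H⁺(aq)
Q = [Cr₂O₇²⁻]·[H⁺]^14 / ([Au⁺]^6·[Cr³⁺]^2); log Q = 0.185.
E = E° − (0.0592/n) log Q = +0.37 − (0.0592/6)(0.185) = +0.368 V.

+0.368 V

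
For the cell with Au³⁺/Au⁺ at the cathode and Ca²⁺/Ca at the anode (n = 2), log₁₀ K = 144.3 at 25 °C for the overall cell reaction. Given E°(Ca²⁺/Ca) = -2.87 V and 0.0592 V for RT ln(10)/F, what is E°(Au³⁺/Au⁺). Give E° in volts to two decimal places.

+1.40 V

E°cell = (0.0592/n)·log K = (0.0592/2)(144.3) = +4.271 V.
Since Au³⁺/Au⁺ is the cathode and Ca²⁺/Ca the anode, E°cell = E°(Au³⁺/Au⁺) − E°(Ca²⁺/Ca).
So E°(Au³⁺/Au⁺) = E°cell + E°(Ca²⁺/Ca) = +4.271 + (-2.87) = +1.40 V.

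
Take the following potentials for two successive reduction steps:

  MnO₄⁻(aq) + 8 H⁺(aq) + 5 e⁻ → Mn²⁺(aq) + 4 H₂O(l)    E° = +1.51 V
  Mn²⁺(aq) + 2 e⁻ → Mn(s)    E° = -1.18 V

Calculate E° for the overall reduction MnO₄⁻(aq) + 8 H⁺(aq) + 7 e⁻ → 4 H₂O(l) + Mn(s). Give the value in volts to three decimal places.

Since ΔG° = −nFE° is additive over sequential reductions, n₃E°₃ = n₁E°₁ + n₂E°₂.
E°₃ = (5×+1.51 + 2×-1.18) / 7 = (+5.190) / 7 = +0.741 V.

+0.741 V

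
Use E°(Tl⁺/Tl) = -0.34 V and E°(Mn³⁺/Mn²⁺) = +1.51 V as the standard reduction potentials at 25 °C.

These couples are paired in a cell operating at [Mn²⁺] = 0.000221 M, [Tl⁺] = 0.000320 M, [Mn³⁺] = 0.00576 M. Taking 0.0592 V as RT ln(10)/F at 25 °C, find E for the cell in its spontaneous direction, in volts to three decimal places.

+2.141 V

Mn³⁺/Mn²⁺ is the cathode (higher E°), Tl⁺/Tl the anode: E°cell = +1.51 − (-0.34) = +1.85 V, n = 1.
Overall: Mn³⁺(aq) + Tl(s) → Mn²⁺(aq) + Tl⁺(aq)
Q = [Mn²⁺]·[Tl⁺] / ([Mn³⁺]); log Q = -4.911.
E = E° − (0.0592/n) log Q = +1.85 − (0.0592/1)(-4.911) = +2.141 V.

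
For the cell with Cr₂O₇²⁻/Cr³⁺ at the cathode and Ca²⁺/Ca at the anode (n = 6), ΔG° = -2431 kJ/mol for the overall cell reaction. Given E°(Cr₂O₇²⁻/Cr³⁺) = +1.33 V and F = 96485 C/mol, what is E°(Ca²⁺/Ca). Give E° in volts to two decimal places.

-2.87 V

E°cell = −ΔG°/(nF) = −(-2431×10³)/((6)(96485)) = +4.199 V.
Since Cr₂O₇²⁻/Cr³⁺ is the cathode and Ca²⁺/Ca the anode, E°cell = E°(Cr₂O₇²⁻/Cr³⁺) − E°(Ca²⁺/Ca).
So E°(Ca²⁺/Ca) = E°(Cr₂O₇²⁻/Cr³⁺) − E°cell = (+1.33) − (+4.199) = -2.87 V.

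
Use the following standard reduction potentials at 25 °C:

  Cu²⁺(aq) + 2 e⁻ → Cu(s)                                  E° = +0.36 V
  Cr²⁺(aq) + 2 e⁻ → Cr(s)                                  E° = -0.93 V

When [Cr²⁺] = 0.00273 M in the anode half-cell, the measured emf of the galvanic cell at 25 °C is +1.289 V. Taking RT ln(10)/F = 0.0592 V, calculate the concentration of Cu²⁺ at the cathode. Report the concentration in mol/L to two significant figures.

Cu²⁺/Cu is the cathode, Cr²⁺/Cr the anode: E°cell = +1.29 V, n = 2.
Overall reaction: Cu²⁺(aq) + Cr(s) → Cu(s) + Cr²⁺(aq); Q = [Cr²⁺]^1/[Cu²⁺]^1.
From E = E° − (0.0592/n) log Q: log Q = (E° − E)·n/0.0592 = (+1.29 − (+1.289))·2/0.0592 = 0.0338.
So 1·log[Cu²⁺] = 1·log(0.00273) − log Q = -2.5638 − (0.0338) = -2.5976; [Cu²⁺] = 10^(-2.5976) ≈ 0.0025 M.

0.0025 M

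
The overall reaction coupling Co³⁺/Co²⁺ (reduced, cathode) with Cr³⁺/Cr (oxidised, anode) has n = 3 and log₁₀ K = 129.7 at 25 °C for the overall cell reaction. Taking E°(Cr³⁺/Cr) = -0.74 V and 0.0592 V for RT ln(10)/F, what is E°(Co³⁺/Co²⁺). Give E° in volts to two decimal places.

E°cell = (0.0592/n)·log K = (0.0592/3)(129.7) = +2.559 V.
Since Co³⁺/Co²⁺ is the cathode and Cr³⁺/Cr the anode, E°cell = E°(Co³⁺/Co²⁺) − E°(Cr³⁺/Cr).
So E°(Co³⁺/Co²⁺) = E°cell + E°(Cr³⁺/Cr) = +2.559 + (-0.74) = +1.82 V.

+1.82 V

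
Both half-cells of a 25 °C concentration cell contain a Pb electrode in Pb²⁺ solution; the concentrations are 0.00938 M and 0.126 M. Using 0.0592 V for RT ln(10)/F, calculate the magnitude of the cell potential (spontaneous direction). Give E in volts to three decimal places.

For a concentration cell E°cell = 0. The 0.126 M side is the cathode (reduction is favoured where [Pb²⁺] is higher).
With n = 2, E = −(0.0592/2) log([Pb²⁺]ₐₙ/[Pb²⁺]꜀ₐₜ) = −(0.0592/2) log(0.00938/0.126) = −(0.0592/2)(-1.128) = +0.033 V.

+0.033 V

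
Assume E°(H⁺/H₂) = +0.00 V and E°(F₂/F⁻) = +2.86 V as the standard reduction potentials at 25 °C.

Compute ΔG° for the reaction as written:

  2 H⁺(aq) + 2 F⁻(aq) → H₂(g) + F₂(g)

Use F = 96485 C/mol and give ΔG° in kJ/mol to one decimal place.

+551.9 kJ/mol

As written, H⁺/H₂ is reduced (cathode) and F₂/F⁻ is oxidised (anode), so E°cell = (+0.00) − (+2.86) = -2.86 V.
Balancing electrons gives n = 2.
ΔG° = −nFE° = −(2)(96485)(-2.86) = 551,894 J = +551.9 kJ/mol.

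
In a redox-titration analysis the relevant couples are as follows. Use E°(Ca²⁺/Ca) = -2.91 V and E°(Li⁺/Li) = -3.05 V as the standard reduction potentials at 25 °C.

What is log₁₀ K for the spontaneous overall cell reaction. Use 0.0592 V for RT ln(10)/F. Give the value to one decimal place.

Cathode: Ca²⁺/Ca; anode: Li⁺/Li. E°cell = +0.14 V, n = 2.
log K = nE°cell / 0.0592 = (2)(+0.14) / 0.0592 = 4.7.

4.7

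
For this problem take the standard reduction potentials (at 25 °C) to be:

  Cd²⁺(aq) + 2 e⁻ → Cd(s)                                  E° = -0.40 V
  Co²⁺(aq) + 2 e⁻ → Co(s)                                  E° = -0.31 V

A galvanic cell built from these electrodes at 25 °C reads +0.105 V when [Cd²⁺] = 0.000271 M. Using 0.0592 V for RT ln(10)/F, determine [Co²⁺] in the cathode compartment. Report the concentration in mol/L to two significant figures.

Co²⁺/Co is the cathode, Cd²⁺/Cd the anode: E°cell = +0.09 V, n = 2.
Overall reaction: Co²⁺(aq) + Cd(s) → Co(s) + Cd²⁺(aq); Q = [Cd²⁺]^1/[Co²⁺]^1.
From E = E° − (0.0592/n) log Q: log Q = (E° − E)·n/0.0592 = (+0.09 − (+0.105))·2/0.0592 = -0.5068.
So 1·log[Co²⁺] = 1·log(0.000271) − log Q = -3.5670 − (-0.5068) = -3.0602; [Co²⁺] = 10^(-3.0602) ≈ 0.00087 M.

0.00087 M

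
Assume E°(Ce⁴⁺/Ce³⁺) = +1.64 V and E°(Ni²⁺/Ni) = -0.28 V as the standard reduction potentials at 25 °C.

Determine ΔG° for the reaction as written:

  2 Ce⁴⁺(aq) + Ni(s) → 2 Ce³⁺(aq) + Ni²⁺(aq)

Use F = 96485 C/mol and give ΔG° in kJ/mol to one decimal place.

As written, Ce⁴⁺/Ce³⁺ is reduced (cathode) and Ni²⁺/Ni is oxidised (anode), so E°cell = (+1.64) − (-0.28) = +1.92 V.
Balancing electrons gives n = 2.
ΔG° = −nFE° = −(2)(96485)(+1.92) = -370,502 J = -370.5 kJ/mol.

-370.5 kJ/mol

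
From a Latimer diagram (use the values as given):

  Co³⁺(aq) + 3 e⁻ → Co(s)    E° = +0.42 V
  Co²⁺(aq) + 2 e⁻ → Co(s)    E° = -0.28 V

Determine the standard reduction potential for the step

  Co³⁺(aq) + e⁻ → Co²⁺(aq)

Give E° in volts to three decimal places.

+1.820 V

Sequential free energies add, so n₃E°₃ = n₁E°₁ + n₂E°₂.
With n₃ = 3, and the known step contributing 2×(-0.28) V, the unknown satisfies 1·E° = 3×(+0.42) − 2×(-0.28) = +1.820.
E° = +1.820 / 1 = +1.820 V.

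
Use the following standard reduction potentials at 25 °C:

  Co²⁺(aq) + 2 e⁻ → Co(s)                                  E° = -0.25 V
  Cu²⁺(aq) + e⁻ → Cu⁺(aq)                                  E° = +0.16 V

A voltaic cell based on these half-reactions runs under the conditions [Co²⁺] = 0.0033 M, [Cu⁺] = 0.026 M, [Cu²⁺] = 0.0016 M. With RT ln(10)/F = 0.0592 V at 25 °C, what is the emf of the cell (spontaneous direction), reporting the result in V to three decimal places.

+0.412 V

Cu²⁺/Cu⁺ is the cathode (higher E°), Co²⁺/Co the anode: E°cell = +0.16 − (-0.25) = +0.41 V, n = 2.
Overall: 2 Cu²⁺(aq) + Co(s) → 2 Cu⁺(aq) + Co²⁺(aq)
Q = [Cu⁺]^2·[Co²⁺] / ([Cu²⁺]^2); log Q = -0.060.
E = E° − (0.0592/n) log Q = +0.41 − (0.0592/2)(-0.060) = +0.412 V.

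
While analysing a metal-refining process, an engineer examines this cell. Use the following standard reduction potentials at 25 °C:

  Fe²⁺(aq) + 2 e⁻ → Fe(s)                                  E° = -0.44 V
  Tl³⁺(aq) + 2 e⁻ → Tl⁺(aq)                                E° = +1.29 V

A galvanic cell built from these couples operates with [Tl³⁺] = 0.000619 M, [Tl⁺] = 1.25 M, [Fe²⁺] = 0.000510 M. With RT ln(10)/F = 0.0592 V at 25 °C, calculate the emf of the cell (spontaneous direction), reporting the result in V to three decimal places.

+1.730 V

Tl³⁺/Tl⁺ is the cathode (higher E°), Fe²⁺/Fe the anode: E°cell = +1.29 − (-0.44) = +1.73 V, n = 2.
Overall: Tl³⁺(aq) + Fe(s) → Tl⁺(aq) + Fe²⁺(aq)
Q = [Tl⁺]·[Fe²⁺] / ([Tl³⁺]); log Q = 0.013.
E = E° − (0.0592/n) log Q = +1.73 − (0.0592/2)(0.013) = +1.730 V.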